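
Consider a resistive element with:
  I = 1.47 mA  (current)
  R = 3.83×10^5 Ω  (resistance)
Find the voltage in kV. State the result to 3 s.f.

V is given directly by: V = IR.
I = 1.47 mA = 0.001470 A; R = 3.83×10^5 Ω.
V = 563.0 V
563.0 V × (1 kV / 1000 V) = 0.5630 kV

0.563 kV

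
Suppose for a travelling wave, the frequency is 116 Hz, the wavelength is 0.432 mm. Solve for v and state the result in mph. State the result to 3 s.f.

0.112 mph

v is given directly by: v = fλ.
f = 116 Hz; λ = 0.432 mm = 4.320×10^-4 m.
v = 0.05011 m/s
0.05011 m/s × (1 mph / 0.4470 m/s) = 0.1121 mph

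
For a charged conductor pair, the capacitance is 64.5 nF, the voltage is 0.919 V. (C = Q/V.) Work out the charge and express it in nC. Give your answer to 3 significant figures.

59.3 nC

Rearranging: Q = CV.
C = 64.5 nF = 6.450×10^-8 F; V = 0.919 V.
Q = 5.928×10^-8 C
5.928×10^-8 C × (1 nC / 1.000×10^-9 C) = 59.28 nC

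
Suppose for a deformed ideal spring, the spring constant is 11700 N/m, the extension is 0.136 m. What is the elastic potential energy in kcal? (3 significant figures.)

0.0259 kcal

U is given directly by: U = ½kx².
k = 11700 N/m; x = 0.136 m.
U = 108.2 J  (the unit combination reduces to kg·m²/s² = J)
108.2 J × (1 kcal / 4184 J) = 0.02586 kcal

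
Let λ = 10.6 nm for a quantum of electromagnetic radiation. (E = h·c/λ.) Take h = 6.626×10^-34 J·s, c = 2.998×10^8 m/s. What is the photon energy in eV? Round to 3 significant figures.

117 eV

Directly: E = hc/λ.
λ = 10.6 nm = 1.060×10^-8 m; h = 6.626×10^-34 J·s; c = 2.998×10^8 m/s.
E = 1.874×10^-17 J
1.874×10^-17 J × (1 eV / 1.602×10^-19 J) = 117.0 eV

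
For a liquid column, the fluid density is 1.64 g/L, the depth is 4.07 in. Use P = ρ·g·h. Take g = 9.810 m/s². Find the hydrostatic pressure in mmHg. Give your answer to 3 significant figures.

0.0125 mmHg

Directly: P = ρgh.
ρ = 1.64 g/L = 1.640 kg/m³; h = 4.07 in = 0.1034 m; g = 9.810 m/s².
P = 1.663 Pa
1.663 Pa × (1 mmHg / 133.3 Pa) = 0.01247 mmHg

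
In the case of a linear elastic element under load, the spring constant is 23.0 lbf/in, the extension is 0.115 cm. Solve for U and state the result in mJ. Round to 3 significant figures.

U is given directly by: U = ½kx².
k = 23.0 lbf/in = 4028 N/m; x = 0.115 cm = 0.001150 m.
U = 0.002663 J
0.002663 J × (1 mJ / 0.001000 J) = 2.663 mJ

2.66 mJ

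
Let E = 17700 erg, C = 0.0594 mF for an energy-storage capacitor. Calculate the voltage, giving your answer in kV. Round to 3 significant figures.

0.00772 kV

Rearranging: V = √(2E/C).
E = 17700 erg = 0.001770 J; C = 0.0594 mF = 5.940×10^-5 F.
V = 7.720 V  (the unit combination reduces to kg·m²/(A·s³) = V)
7.720 V × (1 kV / 1000 V) = 0.007720 kV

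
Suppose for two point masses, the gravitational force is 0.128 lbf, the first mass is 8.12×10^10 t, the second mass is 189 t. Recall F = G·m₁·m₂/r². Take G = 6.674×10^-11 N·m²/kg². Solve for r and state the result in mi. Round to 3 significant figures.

26.4 mi

Rearranging: r = √(G·m₁m₂/F).
F = 0.128 lbf = 0.5694 N; m₁ = 8.12×10^10 t = 8.120×10^13 kg; m₂ = 189 t = 1.890×10^5 kg; G = 6.674×10^-11 N·m²/kg².
r = 42413 m
42413 m × (1 mi / 1609 m) = 26.35 mi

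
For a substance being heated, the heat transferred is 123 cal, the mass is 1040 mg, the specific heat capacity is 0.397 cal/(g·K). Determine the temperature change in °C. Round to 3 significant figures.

Solving Q = m·c·ΔT for ΔT: ΔT = Q/(m·c).
Q = 123 cal = 514.6 J; m = 1040 mg = 0.001040 kg; c = 0.397 cal/(g·K) = 1661 J/(kg·K).
ΔT = 297.9 K
Since 1 °C = 1 K, 297.9 °C.

298 °C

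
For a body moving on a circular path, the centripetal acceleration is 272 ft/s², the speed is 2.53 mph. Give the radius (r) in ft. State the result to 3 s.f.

0.0506 ft

Rearranging: r = v²/a.
a = 272 ft/s² = 82.91 m/s²; v = 2.53 mph = 1.131 m/s.
r = 0.01543 m
0.01543 m × (1 ft / 0.3048 m) = 0.05062 ft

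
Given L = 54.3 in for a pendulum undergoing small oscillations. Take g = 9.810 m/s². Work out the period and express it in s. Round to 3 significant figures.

2.36 s

T is given directly by: T = 2π√(L/g).
L = 54.3 in = 1.379 m; g = 9.810 m/s².
T = 2.356 s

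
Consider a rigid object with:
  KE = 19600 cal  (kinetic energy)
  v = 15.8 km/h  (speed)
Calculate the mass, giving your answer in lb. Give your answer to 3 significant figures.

18800 lb

Rearranging: m = 2·KE/v².
KE = 19600 cal = 82006 J; v = 15.8 km/h = 4.389 m/s.
m = 8515 kg
8515 kg × (1 lb / 0.4536 kg) = 18772 lb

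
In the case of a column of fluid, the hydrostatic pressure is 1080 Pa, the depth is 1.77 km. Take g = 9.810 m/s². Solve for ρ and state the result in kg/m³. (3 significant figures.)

Rearranging P = ρ·g·h for ρ: ρ = P/(g·h).
P = 1080 Pa; h = 1.77 km = 1770 m; g = 9.810 m/s².
ρ = 0.06220 kg/m³

0.0622 kg/m³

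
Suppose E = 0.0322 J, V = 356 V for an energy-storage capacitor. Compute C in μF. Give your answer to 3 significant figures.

Solving E = ½C·V² for C: C = 2E/V².
E = 0.0322 J; V = 356 V.
C = 5.081×10^-7 F
5.081×10^-7 F × (1 μF / 1.000×10^-6 F) = 0.5081 μF

0.508 μF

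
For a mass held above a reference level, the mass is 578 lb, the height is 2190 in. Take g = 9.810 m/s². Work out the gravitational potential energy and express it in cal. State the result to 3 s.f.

34200 cal

PE is given directly by: PE = mgh.
m = 578 lb = 262.2 kg; h = 2190 in = 55.63 m; g = 9.810 m/s².
PE = 1.431×10^5 J
1.431×10^5 J × (1 cal / 4.184 J) = 34194 cal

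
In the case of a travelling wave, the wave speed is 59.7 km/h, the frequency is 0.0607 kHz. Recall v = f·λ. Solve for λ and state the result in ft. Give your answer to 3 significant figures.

Solving v = f·λ for λ: λ = v/f.
v = 59.7 km/h = 16.58 m/s; f = 0.0607 kHz = 60.70 Hz.
λ = 0.2732 m
0.2732 m × (1 ft / 0.3048 m) = 0.8963 ft

0.896 ft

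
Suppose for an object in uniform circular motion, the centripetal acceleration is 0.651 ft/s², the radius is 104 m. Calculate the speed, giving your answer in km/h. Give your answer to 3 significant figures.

16.4 km/h

Solving a = v²/r for v: v = √(a·r).
a = 0.651 ft/s² = 0.1984 m/s²; r = 104 m.
v = 4.543 m/s
4.543 m/s × (1 km/h / 0.2778 m/s) = 16.35 km/h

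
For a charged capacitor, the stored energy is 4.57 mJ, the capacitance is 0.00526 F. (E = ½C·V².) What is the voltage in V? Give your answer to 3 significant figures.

Rearranging: V = √(2E/C).
E = 4.57 mJ = 0.004570 J; C = 0.00526 F.
V = 1.318 V

1.32 V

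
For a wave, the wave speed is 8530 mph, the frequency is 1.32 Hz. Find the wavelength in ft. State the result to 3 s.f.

9480 ft

Rearranging: λ = v/f.
v = 8530 mph = 3813 m/s; f = 1.32 Hz.
λ = 2889 m
2889 m × (1 ft / 0.3048 m) = 9478 ft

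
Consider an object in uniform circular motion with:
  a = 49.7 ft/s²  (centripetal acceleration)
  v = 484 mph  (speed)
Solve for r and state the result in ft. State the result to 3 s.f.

Rearranging a = v²/r for r: r = v²/a.
a = 49.7 ft/s² = 15.15 m/s²; v = 484 mph = 216.4 m/s.
r = 3090 m
3090 m × (1 ft / 0.3048 m) = 10139 ft

10100 ft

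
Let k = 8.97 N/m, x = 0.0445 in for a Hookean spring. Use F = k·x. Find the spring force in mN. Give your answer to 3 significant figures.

10.1 mN

F is given directly by: F = kx.
k = 8.97 N/m; x = 0.0445 in = 0.001130 m.
F = 0.01014 N  (the unit combination reduces to kg·m/s² = N)
0.01014 N × (1 mN / 0.001000 N) = 10.14 mN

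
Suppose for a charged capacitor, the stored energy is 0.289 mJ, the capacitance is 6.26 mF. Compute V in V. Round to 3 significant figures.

0.304 V

Rearranging E = ½C·V² for V: V = √(2E/C).
E = 0.289 mJ = 2.890×10^-4 J; C = 6.26 mF = 0.006260 F.
V = 0.3039 V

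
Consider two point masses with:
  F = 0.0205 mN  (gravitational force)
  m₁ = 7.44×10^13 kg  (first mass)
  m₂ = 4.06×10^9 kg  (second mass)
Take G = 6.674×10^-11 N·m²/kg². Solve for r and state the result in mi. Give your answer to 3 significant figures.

Rearranging: r = √(G·m₁m₂/F).
F = 0.0205 mN = 2.050×10^-5 N; m₁ = 7.44×10^13 kg; m₂ = 4.06×10^9 kg; G = 6.674×10^-11 N·m²/kg².
r = 9.917×10^8 m
9.917×10^8 m × (1 mi / 1609 m) = 6.162×10^5 mi

6.16×10^5 mi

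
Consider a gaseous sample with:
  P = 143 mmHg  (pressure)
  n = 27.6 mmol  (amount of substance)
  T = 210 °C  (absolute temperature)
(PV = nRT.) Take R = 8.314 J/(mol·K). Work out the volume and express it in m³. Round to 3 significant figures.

0.00582 m³

From the ideal-gas law: V = nRT/P.
P = 143 mmHg = 19065 Pa; n = 27.6 mmol = 0.02760 mol; T = 210 °C = 483.1 K; R = 8.314 J/(mol·K).
V = 0.005815 m³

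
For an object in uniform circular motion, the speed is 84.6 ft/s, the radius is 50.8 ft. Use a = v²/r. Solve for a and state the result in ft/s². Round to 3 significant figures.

141 ft/s²

a is given directly by: a = v²/r.
v = 84.6 ft/s = 25.79 m/s; r = 50.8 ft = 15.48 m.
a = 42.94 m/s²
42.94 m/s² × (1 ft/s² / 0.3048 m/s²) = 140.9 ft/s²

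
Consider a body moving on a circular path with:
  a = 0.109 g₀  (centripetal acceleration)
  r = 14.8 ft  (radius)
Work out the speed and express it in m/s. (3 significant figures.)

2.20 m/s

Rearranging a = v²/r for v: v = √(a·r).
a = 0.109 g₀ = 1.069 m/s²; r = 14.8 ft = 4.511 m.
v = 2.196 m/s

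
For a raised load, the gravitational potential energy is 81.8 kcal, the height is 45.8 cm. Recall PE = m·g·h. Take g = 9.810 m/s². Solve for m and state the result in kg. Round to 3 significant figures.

Solving PE = m·g·h for m: m = PE/(g·h).
PE = 81.8 kcal = 3.423×10^5 J; h = 45.8 cm = 0.4580 m; g = 9.810 m/s².
m = 76175 kg

76200 kg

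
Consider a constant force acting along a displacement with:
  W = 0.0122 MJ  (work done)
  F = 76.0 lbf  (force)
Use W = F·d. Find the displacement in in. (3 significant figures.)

1420 in

Rearranging W = F·d for d: d = W/F.
W = 0.0122 MJ = 12200 J; F = 76.0 lbf = 338.1 N.
d = 36.09 m
36.09 m × (1 in / 0.02540 m) = 1421 in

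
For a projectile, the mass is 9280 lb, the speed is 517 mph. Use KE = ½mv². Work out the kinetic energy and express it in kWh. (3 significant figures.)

31.2 kWh

KE is given directly by: KE = ½mv².
m = 9280 lb = 4209 kg; v = 517 mph = 231.1 m/s.
KE = 1.124×10^8 J
1.124×10^8 J × (1 kWh / 3.600×10^6 J) = 31.23 kWh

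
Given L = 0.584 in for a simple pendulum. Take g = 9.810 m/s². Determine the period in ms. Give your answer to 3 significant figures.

244 ms

T is given directly by: T = 2π√(L/g).
L = 0.584 in = 0.01483 m; g = 9.810 m/s².
T = 0.2443 s
0.2443 s × (1 ms / 0.001000 s) = 244.3 ms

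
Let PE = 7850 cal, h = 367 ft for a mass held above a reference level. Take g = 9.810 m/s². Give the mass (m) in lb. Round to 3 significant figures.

66.0 lb

Rearranging: m = PE/(g·h).
PE = 7850 cal = 32844 J; h = 367 ft = 111.9 m; g = 9.810 m/s².
m = 29.93 kg
29.93 kg × (1 lb / 0.4536 kg) = 65.99 lb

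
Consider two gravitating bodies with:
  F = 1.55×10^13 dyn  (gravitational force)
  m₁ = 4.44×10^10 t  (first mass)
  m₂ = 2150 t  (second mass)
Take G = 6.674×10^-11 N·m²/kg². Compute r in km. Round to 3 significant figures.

From Newton's law of gravitation: r = √(G·m₁m₂/F).
F = 1.55×10^13 dyn = 1.550×10^8 N; m₁ = 4.44×10^10 t = 4.440×10^13 kg; m₂ = 2150 t = 2.150×10^6 kg; G = 6.674×10^-11 N·m²/kg².
r = 6.411 m
6.411 m × (1 km / 1000 m) = 0.006411 km

0.00641 km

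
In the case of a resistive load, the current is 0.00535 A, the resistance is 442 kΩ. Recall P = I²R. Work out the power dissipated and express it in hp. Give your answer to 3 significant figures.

0.0170 hp

P is given directly by: P = I²R.
I = 0.00535 A; R = 442 kΩ = 4.420×10^5 Ω.
P = 12.65 W  (the unit combination reduces to kg·m²/s³ = W)
12.65 W × (1 hp / 745.7 W) = 0.01697 hp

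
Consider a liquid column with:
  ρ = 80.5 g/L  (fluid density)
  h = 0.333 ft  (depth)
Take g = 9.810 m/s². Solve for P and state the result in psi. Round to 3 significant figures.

0.0116 psi

Directly: P = ρgh.
ρ = 80.5 g/L = 80.50 kg/m³; h = 0.333 ft = 0.1015 m; g = 9.810 m/s².
P = 80.15 Pa
80.15 Pa × (1 psi / 6895 Pa) = 0.01163 psi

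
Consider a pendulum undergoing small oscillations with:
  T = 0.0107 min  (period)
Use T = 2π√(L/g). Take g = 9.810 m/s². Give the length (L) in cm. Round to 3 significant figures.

Rearranging: L = g·(T/2π)².
T = 0.0107 min = 0.6420 s; g = 9.810 m/s².
L = 0.1024 m
0.1024 m × (1 cm / 0.01000 m) = 10.24 cm

10.2 cm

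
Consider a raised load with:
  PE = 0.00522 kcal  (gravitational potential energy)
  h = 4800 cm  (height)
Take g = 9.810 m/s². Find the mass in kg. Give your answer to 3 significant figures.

0.0464 kg

Rearranging PE = m·g·h for m: m = PE/(g·h).
PE = 0.00522 kcal = 21.84 J; h = 4800 cm = 48.00 m; g = 9.810 m/s².
m = 0.04638 kg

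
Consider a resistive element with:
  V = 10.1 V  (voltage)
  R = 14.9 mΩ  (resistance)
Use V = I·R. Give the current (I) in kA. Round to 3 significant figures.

Rearranging: I = V/R.
V = 10.1 V; R = 14.9 mΩ = 0.01490 Ω.
I = 677.9 A
677.9 A × (1 kA / 1000 A) = 0.6779 kA

0.678 kA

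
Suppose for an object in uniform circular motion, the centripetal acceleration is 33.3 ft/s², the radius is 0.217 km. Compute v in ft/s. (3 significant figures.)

Rearranging a = v²/r for v: v = √(a·r).
a = 33.3 ft/s² = 10.15 m/s²; r = 0.217 km = 217.0 m.
v = 46.93 m/s
46.93 m/s × (1 ft/s / 0.3048 m/s) = 154.0 ft/s

154 ft/s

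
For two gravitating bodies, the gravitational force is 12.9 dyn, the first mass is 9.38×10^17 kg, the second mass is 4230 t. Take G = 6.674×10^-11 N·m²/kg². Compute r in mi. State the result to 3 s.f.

From Newton's law of gravitation: r = √(G·m₁m₂/F).
F = 12.9 dyn = 1.290×10^-4 N; m₁ = 9.38×10^17 kg; m₂ = 4230 t = 4.230×10^6 kg; G = 6.674×10^-11 N·m²/kg².
r = 1.433×10^9 m
1.433×10^9 m × (1 mi / 1609 m) = 8.903×10^5 mi

8.90×10^5 mi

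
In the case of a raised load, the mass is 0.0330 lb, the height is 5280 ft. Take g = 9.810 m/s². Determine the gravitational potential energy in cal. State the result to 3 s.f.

Directly: PE = mgh.
m = 0.0330 lb = 0.01497 kg; h = 5280 ft = 1609 m; g = 9.810 m/s².
PE = 236.3 J
236.3 J × (1 cal / 4.184 J) = 56.48 cal

56.5 cal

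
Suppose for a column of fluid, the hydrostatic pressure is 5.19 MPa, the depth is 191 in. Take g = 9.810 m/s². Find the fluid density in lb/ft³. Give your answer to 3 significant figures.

6810 lb/ft³

Solving P = ρ·g·h for ρ: ρ = P/(g·h).
P = 5.19 MPa = 5.190×10^6 Pa; h = 191 in = 4.851 m; g = 9.810 m/s².
ρ = 1.091×10^5 kg/m³
1.091×10^5 kg/m³ × (1 lb/ft³ / 16.02 kg/m³) = 6808 lb/ft³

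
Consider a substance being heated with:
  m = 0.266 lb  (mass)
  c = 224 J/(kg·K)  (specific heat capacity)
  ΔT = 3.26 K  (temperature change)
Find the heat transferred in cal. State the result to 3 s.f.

Q is given directly by: Q = mcΔT.
m = 0.266 lb = 0.1207 kg; c = 224 J/(kg·K); ΔT = 3.26 K.
Q = 88.11 J
88.11 J × (1 cal / 4.184 J) = 21.06 cal

21.1 cal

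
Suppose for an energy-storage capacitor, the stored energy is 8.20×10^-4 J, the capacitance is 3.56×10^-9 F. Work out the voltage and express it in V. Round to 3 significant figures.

679 V

Rearranging E = ½C·V² for V: V = √(2E/C).
E = 8.20×10^-4 J; C = 3.56×10^-9 F.
V = 678.7 V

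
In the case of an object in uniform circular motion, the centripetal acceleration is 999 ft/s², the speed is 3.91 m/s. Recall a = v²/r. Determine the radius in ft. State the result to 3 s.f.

Rearranging a = v²/r for r: r = v²/a.
a = 999 ft/s² = 304.5 m/s²; v = 3.91 m/s.
r = 0.05021 m
0.05021 m × (1 ft / 0.3048 m) = 0.1647 ft

0.165 ft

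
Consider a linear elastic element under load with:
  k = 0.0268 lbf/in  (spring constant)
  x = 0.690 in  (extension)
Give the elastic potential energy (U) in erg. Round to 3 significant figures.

7210 erg

U is given directly by: U = ½kx².
k = 0.0268 lbf/in = 4.693 N/m; x = 0.690 in = 0.01753 m.
U = 7.208×10^-4 J
7.208×10^-4 J × (1 erg / 1.000×10^-7 J) = 7208 erg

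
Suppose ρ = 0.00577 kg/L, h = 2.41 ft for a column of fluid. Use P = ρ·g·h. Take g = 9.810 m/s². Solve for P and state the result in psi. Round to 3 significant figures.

0.00603 psi

P is given directly by: P = ρgh.
ρ = 0.00577 kg/L = 5.770 kg/m³; h = 2.41 ft = 0.7346 m; g = 9.810 m/s².
P = 41.58 Pa
41.58 Pa × (1 psi / 6895 Pa) = 0.006031 psi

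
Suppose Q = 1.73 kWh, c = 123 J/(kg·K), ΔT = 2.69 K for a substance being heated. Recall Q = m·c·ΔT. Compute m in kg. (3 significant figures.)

Solving Q = m·c·ΔT for m: m = Q/(c·ΔT).
Q = 1.73 kWh = 6.228×10^6 J; c = 123 J/(kg·K); ΔT = 2.69 K.
m = 18823 kg

18800 kg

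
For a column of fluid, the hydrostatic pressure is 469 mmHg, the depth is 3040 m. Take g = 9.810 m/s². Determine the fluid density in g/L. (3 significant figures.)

Solving P = ρ·g·h for ρ: ρ = P/(g·h).
P = 469 mmHg = 62528 Pa; h = 3040 m; g = 9.810 m/s².
ρ = 2.097 kg/m³
Since 1 g/L = 1 kg/m³, 2.097 g/L.

2.10 g/L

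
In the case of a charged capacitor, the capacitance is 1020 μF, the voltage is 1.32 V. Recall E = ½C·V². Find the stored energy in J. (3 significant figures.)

8.89×10^-4 J

E is given directly by: E = ½CV².
C = 1020 μF = 0.001020 F; V = 1.32 V.
E = 8.886×10^-4 J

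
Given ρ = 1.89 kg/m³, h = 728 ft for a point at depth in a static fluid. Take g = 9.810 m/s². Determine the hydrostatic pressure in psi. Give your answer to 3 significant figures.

Directly: P = ρgh.
ρ = 1.89 kg/m³; h = 728 ft = 221.9 m; g = 9.810 m/s².
P = 4114 Pa
4114 Pa × (1 psi / 6895 Pa) = 0.5967 psi

0.597 psi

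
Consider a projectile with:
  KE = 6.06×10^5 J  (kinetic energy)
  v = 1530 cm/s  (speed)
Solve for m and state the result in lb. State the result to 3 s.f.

Rearranging: m = 2·KE/v².
KE = 6.06×10^5 J; v = 1530 cm/s = 15.30 m/s.
m = 5177 kg
5177 kg × (1 lb / 0.4536 kg) = 11414 lb

11400 lb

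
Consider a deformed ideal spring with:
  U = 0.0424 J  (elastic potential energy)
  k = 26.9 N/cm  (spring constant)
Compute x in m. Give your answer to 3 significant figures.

Solving U = ½k·x² for x: x = √(2U/k).
U = 0.0424 J; k = 26.9 N/cm = 2690 N/m.
x = 0.005615 m

0.00561 m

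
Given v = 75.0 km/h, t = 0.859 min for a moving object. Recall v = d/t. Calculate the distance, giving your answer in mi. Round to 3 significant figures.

Rearranging v = d/t for d: d = v·t.
v = 75.0 km/h = 20.83 m/s; t = 0.859 min = 51.54 s.
d = 1074 m
1074 m × (1 mi / 1609 m) = 0.6672 mi

0.667 mi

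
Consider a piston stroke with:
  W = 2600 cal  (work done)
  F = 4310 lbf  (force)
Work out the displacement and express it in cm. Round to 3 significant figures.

56.7 cm

Rearranging: d = W/F.
W = 2600 cal = 10878 J; F = 4310 lbf = 19172 N.
d = 0.5674 m
0.5674 m × (1 cm / 0.01000 m) = 56.74 cm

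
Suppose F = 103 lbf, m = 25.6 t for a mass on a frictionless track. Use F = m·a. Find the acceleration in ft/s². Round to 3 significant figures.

From Newton's second law: a = F/m.
F = 103 lbf = 458.2 N; m = 25.6 t = 25600 kg.
a = 0.01790 m/s²
0.01790 m/s² × (1 ft/s² / 0.3048 m/s²) = 0.05872 ft/s²

0.0587 ft/s²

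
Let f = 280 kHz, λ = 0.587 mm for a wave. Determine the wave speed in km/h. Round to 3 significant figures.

592 km/h

Directly: v = fλ.
f = 280 kHz = 2.800×10^5 Hz; λ = 0.587 mm = 5.870×10^-4 m.
v = 164.4 m/s
164.4 m/s × (1 km/h / 0.2778 m/s) = 591.7 km/h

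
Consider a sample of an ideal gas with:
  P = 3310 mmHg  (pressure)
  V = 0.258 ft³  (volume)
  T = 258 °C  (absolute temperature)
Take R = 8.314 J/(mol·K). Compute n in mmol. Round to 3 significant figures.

From the ideal-gas law: n = PV/(RT).
P = 3310 mmHg = 4.413×10^5 Pa; V = 0.258 ft³ = 0.007306 m³; T = 258 °C = 531.1 K; R = 8.314 J/(mol·K).
n = 0.7301 mol
0.7301 mol × (1 mmol / 0.001000 mol) = 730.1 mmol

730 mmol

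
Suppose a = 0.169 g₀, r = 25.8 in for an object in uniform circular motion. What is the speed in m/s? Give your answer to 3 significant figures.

1.04 m/s

Rearranging: v = √(a·r).
a = 0.169 g₀ = 1.657 m/s²; r = 25.8 in = 0.6553 m.
v = 1.042 m/s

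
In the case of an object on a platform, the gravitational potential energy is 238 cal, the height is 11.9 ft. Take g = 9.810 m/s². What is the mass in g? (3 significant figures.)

28000 g

Rearranging PE = m·g·h for m: m = PE/(g·h).
PE = 238 cal = 995.8 J; h = 11.9 ft = 3.627 m; g = 9.810 m/s².
m = 27.99 kg
27.99 kg × (1 g / 0.001000 kg) = 27986 g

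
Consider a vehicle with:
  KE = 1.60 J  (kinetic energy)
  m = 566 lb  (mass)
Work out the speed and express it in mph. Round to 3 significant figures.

0.250 mph

Rearranging KE = ½mv² for v: v = √(2·KE/m).
KE = 1.60 J; m = 566 lb = 256.7 kg.
v = 0.1116 m/s
0.1116 m/s × (1 mph / 0.4470 m/s) = 0.2497 mph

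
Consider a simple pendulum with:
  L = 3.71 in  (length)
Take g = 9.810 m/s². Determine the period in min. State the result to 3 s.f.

0.0103 min

Directly: T = 2π√(L/g).
L = 3.71 in = 0.09423 m; g = 9.810 m/s².
T = 0.6158 s
0.6158 s × (1 min / 60.00 s) = 0.01026 min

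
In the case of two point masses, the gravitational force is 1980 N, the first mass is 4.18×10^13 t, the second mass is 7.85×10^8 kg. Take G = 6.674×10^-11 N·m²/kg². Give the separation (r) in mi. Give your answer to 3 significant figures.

Rearranging: r = √(G·m₁m₂/F).
F = 1980 N; m₁ = 4.18×10^13 t = 4.180×10^16 kg; m₂ = 7.85×10^8 kg; G = 6.674×10^-11 N·m²/kg².
r = 1.052×10^6 m
1.052×10^6 m × (1 mi / 1609 m) = 653.5 mi

653 mi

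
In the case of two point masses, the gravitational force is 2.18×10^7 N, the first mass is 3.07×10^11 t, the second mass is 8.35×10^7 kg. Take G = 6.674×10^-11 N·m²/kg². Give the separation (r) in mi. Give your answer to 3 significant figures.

0.174 mi

Solving F = G·m₁·m₂/r² for r: r = √(G·m₁m₂/F).
F = 2.18×10^7 N; m₁ = 3.07×10^11 t = 3.070×10^14 kg; m₂ = 8.35×10^7 kg; G = 6.674×10^-11 N·m²/kg².
r = 280.1 m
280.1 m × (1 mi / 1609 m) = 0.1741 mi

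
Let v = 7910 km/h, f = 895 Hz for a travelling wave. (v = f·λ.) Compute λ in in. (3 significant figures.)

96.7 in

Rearranging: λ = v/f.
v = 7910 km/h = 2197 m/s; f = 895 Hz.
λ = 2.455 m
2.455 m × (1 in / 0.02540 m) = 96.65 in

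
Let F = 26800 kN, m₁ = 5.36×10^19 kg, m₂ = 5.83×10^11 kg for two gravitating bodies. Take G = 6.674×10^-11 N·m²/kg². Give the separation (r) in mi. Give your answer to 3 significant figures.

5480 mi

Rearranging F = G·m₁·m₂/r² for r: r = √(G·m₁m₂/F).
F = 26800 kN = 2.680×10^7 N; m₁ = 5.36×10^19 kg; m₂ = 5.83×10^11 kg; G = 6.674×10^-11 N·m²/kg².
r = 8.821×10^6 m
8.821×10^6 m × (1 mi / 1609 m) = 5481 mi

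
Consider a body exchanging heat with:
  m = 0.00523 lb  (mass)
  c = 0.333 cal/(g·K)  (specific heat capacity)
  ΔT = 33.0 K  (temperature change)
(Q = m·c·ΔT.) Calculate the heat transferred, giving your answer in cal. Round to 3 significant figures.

26.1 cal

Directly: Q = mcΔT.
m = 0.00523 lb = 0.002372 kg; c = 0.333 cal/(g·K) = 1393 J/(kg·K); ΔT = 33.0 K.
Q = 109.1 J
109.1 J × (1 cal / 4.184 J) = 26.07 cal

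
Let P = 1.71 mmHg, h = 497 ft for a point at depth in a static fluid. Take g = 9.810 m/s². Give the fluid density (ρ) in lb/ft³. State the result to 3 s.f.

0.00958 lb/ft³

Rearranging: ρ = P/(g·h).
P = 1.71 mmHg = 228.0 Pa; h = 497 ft = 151.5 m; g = 9.810 m/s².
ρ = 0.1534 kg/m³
0.1534 kg/m³ × (1 lb/ft³ / 16.02 kg/m³) = 0.009577 lb/ft³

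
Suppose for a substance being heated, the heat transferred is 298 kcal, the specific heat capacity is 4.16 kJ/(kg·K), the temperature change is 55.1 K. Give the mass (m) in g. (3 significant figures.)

Rearranging Q = m·c·ΔT for m: m = Q/(c·ΔT).
Q = 298 kcal = 1.247×10^6 J; c = 4.16 kJ/(kg·K) = 4160 J/(kg·K); ΔT = 55.1 K.
m = 5.440 kg
5.440 kg × (1 g / 0.001000 kg) = 5440 g

5440 g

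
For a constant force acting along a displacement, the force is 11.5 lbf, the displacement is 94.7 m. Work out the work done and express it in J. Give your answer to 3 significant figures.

4840 J

W is given directly by: W = F·d.
F = 11.5 lbf = 51.15 N; d = 94.7 m.
W = 4844 J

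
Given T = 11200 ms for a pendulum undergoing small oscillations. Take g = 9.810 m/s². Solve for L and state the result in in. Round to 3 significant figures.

1230 in

Solving T = 2π√(L/g) for L: L = g·(T/2π)².
T = 11200 ms = 11.20 s; g = 9.810 m/s².
L = 31.17 m
31.17 m × (1 in / 0.02540 m) = 1227 in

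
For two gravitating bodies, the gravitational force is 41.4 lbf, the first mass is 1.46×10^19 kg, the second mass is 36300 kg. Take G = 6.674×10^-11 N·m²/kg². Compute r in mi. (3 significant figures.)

Rearranging F = G·m₁·m₂/r² for r: r = √(G·m₁m₂/F).
F = 41.4 lbf = 184.2 N; m₁ = 1.46×10^19 kg; m₂ = 36300 kg; G = 6.674×10^-11 N·m²/kg².
r = 4.383×10^5 m
4.383×10^5 m × (1 mi / 1609 m) = 272.3 mi

272 mi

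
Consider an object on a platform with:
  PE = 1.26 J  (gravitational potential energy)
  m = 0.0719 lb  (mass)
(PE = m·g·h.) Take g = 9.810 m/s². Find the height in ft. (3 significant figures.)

Rearranging PE = m·g·h for h: h = PE/(m·g).
PE = 1.26 J; m = 0.0719 lb = 0.03261 kg; g = 9.810 m/s².
h = 3.938 m
3.938 m × (1 ft / 0.3048 m) = 12.92 ft

12.9 ft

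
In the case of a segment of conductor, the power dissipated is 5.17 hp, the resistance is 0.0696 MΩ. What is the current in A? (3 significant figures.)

Rearranging P = I²R for I: I = √(P/R).
P = 5.17 hp = 3855 W; R = 0.0696 MΩ = 69600 Ω.
I = 0.2354 A

0.235 A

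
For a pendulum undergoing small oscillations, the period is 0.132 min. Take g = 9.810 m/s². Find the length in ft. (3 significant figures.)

51.1 ft

Solving T = 2π√(L/g) for L: L = g·(T/2π)².
T = 0.132 min = 7.920 s; g = 9.810 m/s².
L = 15.59 m
15.59 m × (1 ft / 0.3048 m) = 51.14 ft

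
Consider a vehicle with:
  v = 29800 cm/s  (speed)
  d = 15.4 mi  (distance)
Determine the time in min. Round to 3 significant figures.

1.39 min

Rearranging v = d/t for t: t = d/v.
v = 29800 cm/s = 298.0 m/s; d = 15.4 mi = 24784 m.
t = 83.17 s
83.17 s × (1 min / 60.00 s) = 1.386 min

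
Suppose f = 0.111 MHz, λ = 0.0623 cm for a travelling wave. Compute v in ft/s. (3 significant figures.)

227 ft/s

Directly: v = fλ.
f = 0.111 MHz = 1.110×10^5 Hz; λ = 0.0623 cm = 6.230×10^-4 m.
v = 69.15 m/s
69.15 m/s × (1 ft/s / 0.3048 m/s) = 226.9 ft/s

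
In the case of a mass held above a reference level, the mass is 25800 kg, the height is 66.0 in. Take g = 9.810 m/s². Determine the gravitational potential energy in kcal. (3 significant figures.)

PE is given directly by: PE = mgh.
m = 25800 kg; h = 66.0 in = 1.676 m; g = 9.810 m/s².
PE = 4.243×10^5 J  (the unit combination reduces to kg·m²/s² = J)
4.243×10^5 J × (1 kcal / 4184 J) = 101.4 kcal

101 kcal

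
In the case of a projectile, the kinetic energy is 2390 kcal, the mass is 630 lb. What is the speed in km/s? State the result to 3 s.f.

Solving KE = ½mv² for v: v = √(2·KE/m).
KE = 2390 kcal = 10.000×10^6 J; m = 630 lb = 285.8 kg.
v = 264.5 m/s
264.5 m/s × (1 km/s / 1000 m/s) = 0.2645 km/s

0.265 km/s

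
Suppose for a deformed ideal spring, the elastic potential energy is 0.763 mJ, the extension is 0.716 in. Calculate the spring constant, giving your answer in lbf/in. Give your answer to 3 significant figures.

Rearranging: k = 2U/x².
U = 0.763 mJ = 7.630×10^-4 J; x = 0.716 in = 0.01819 m.
k = 4.614 N/m
4.614 N/m × (1 lbf/in / 175.1 N/m) = 0.02635 lbf/in

0.0263 lbf/in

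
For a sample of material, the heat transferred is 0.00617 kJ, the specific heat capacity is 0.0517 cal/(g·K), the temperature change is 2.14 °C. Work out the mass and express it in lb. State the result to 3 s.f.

Rearranging Q = m·c·ΔT for m: m = Q/(c·ΔT).
Q = 0.00617 kJ = 6.170 J; c = 0.0517 cal/(g·K) = 216.3 J/(kg·K); ΔT = 2.14 °C = 2.140 K.
m = 0.01333 kg
0.01333 kg × (1 lb / 0.4536 kg) = 0.02938 lb

0.0294 lb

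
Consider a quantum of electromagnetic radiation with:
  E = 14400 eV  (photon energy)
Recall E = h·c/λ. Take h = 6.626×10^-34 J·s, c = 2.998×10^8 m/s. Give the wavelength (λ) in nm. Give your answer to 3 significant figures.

Rearranging E = h·c/λ for λ: λ = hc/E.
E = 14400 eV = 2.307×10^-15 J; h = 6.626×10^-34 J·s; c = 2.998×10^8 m/s.
λ = 8.610×10^-11 m
8.610×10^-11 m × (1 nm / 1.000×10^-9 m) = 0.08610 nm

0.0861 nm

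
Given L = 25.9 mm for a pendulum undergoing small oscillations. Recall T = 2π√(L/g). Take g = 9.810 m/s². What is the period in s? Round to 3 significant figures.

0.323 s

Directly: T = 2π√(L/g).
L = 25.9 mm = 0.02590 m; g = 9.810 m/s².
T = 0.3228 s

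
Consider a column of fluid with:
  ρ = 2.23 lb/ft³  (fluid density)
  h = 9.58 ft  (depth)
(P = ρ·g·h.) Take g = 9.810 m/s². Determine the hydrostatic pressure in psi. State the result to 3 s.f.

0.148 psi

P is given directly by: P = ρgh.
ρ = 2.23 lb/ft³ = 35.72 kg/m³; h = 9.58 ft = 2.920 m; g = 9.810 m/s².
P = 1023 Pa
1023 Pa × (1 psi / 6895 Pa) = 0.1484 psi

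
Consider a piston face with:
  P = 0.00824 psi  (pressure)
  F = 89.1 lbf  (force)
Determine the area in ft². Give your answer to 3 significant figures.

Rearranging: A = F/P.
P = 0.00824 psi = 56.81 Pa; F = 89.1 lbf = 396.3 N.
A = 6.976 m²
6.976 m² × (1 ft² / 0.09290 m²) = 75.09 ft²

75.1 ft²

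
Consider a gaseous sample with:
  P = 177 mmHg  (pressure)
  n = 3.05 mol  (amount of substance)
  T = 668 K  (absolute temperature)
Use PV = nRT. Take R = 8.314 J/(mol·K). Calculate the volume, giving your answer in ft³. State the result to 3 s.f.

From the ideal-gas law: V = nRT/P.
P = 177 mmHg = 23598 Pa; n = 3.05 mol; T = 668 K; R = 8.314 J/(mol·K).
V = 0.7178 m³
0.7178 m³ × (1 ft³ / 0.02832 m³) = 25.35 ft³

25.3 ft³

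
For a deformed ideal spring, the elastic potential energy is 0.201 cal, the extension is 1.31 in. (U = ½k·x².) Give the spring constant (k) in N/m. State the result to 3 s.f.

1520 N/m

Rearranging U = ½k·x² for k: k = 2U/x².
U = 0.201 cal = 0.8410 J; x = 1.31 in = 0.03327 m.
k = 1519 N/m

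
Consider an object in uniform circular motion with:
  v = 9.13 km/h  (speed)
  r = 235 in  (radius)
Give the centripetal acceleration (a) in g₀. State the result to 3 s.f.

Directly: a = v²/r.
v = 9.13 km/h = 2.536 m/s; r = 235 in = 5.969 m.
a = 1.078 m/s²
1.078 m/s² × (1 g₀ / 9.807 m/s²) = 0.1099 g₀

0.110 g₀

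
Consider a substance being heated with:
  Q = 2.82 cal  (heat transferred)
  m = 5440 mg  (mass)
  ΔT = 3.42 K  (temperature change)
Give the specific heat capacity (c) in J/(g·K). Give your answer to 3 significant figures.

Rearranging: c = Q/(m·ΔT).
Q = 2.82 cal = 11.80 J; m = 5440 mg = 0.005440 kg; ΔT = 3.42 K.
c = 634.2 J/(kg·K)
634.2 J/(kg·K) × (1 J/(g·K) / 1000 J/(kg·K)) = 0.6342 J/(g·K)

0.634 J/(g·K)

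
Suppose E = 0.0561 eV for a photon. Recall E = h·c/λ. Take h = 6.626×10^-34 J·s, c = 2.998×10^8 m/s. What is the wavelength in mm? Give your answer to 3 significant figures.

Rearranging E = h·c/λ for λ: λ = hc/E.
E = 0.0561 eV = 8.988×10^-21 J; h = 6.626×10^-34 J·s; c = 2.998×10^8 m/s.
λ = 2.210×10^-5 m
2.210×10^-5 m × (1 mm / 0.001000 m) = 0.02210 mm

0.0221 mm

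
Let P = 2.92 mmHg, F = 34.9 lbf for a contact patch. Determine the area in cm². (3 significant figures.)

3990 cm²

Rearranging: A = F/P.
P = 2.92 mmHg = 389.3 Pa; F = 34.9 lbf = 155.2 N.
A = 0.3988 m²
0.3988 m² × (1 cm² / 1.000×10^-4 m²) = 3988 cm²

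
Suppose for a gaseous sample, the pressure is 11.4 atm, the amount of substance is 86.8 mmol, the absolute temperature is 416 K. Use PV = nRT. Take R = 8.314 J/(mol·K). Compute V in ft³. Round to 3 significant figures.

0.00918 ft³

From the ideal-gas law: V = nRT/P.
P = 11.4 atm = 1.155×10^6 Pa; n = 86.8 mmol = 0.08680 mol; T = 416 K; R = 8.314 J/(mol·K).
V = 2.599×10^-4 m³
2.599×10^-4 m³ × (1 ft³ / 0.02832 m³) = 0.009178 ft³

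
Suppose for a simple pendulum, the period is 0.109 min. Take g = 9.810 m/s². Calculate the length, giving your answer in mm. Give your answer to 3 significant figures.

10600 mm

Rearranging T = 2π√(L/g) for L: L = g·(T/2π)².
T = 0.109 min = 6.540 s; g = 9.810 m/s².
L = 10.63 m
10.63 m × (1 mm / 0.001000 m) = 10628 mm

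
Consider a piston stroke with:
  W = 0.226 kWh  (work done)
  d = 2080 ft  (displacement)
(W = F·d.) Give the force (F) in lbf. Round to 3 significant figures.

289 lbf

Solving W = F·d for F: F = W/d.
W = 0.226 kWh = 8.136×10^5 J; d = 2080 ft = 634.0 m.
F = 1283 N  (the unit combination reduces to kg·m/s² = N)
1283 N × (1 lbf / 4.448 N) = 288.5 lbf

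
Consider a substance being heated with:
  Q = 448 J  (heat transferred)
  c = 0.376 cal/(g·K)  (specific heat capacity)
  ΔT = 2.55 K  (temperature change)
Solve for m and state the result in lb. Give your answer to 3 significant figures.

0.246 lb

Solving Q = m·c·ΔT for m: m = Q/(c·ΔT).
Q = 448 J; c = 0.376 cal/(g·K) = 1573 J/(kg·K); ΔT = 2.55 K.
m = 0.1117 kg
0.1117 kg × (1 lb / 0.4536 kg) = 0.2462 lb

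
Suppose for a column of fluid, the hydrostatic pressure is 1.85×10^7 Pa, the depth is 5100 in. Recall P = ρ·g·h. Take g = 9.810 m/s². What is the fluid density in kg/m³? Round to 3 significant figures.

14600 kg/m³

Rearranging P = ρ·g·h for ρ: ρ = P/(g·h).
P = 1.85×10^7 Pa; h = 5100 in = 129.5 m; g = 9.810 m/s².
ρ = 14558 kg/m³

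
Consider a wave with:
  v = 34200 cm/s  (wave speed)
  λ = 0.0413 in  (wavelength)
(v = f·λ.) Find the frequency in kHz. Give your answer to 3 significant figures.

326 kHz

Rearranging v = f·λ for f: f = v/λ.
v = 34200 cm/s = 342.0 m/s; λ = 0.0413 in = 0.001049 m.
f = 3.260×10^5 Hz
3.260×10^5 Hz × (1 kHz / 1000 Hz) = 326.0 kHz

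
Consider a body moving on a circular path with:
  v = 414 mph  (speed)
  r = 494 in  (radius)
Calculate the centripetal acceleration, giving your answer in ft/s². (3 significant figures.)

8960 ft/s²

Directly: a = v²/r.
v = 414 mph = 185.1 m/s; r = 494 in = 12.55 m.
a = 2730 m/s²
2730 m/s² × (1 ft/s² / 0.3048 m/s²) = 8956 ft/s²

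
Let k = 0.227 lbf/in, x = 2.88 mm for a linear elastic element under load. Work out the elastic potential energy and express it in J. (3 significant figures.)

Directly: U = ½kx².
k = 0.227 lbf/in = 39.75 N/m; x = 2.88 mm = 0.002880 m.
U = 1.649×10^-4 J

1.65×10^-4 J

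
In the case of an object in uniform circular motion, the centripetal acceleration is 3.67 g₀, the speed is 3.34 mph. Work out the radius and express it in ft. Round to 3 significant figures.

0.203 ft

Rearranging a = v²/r for r: r = v²/a.
a = 3.67 g₀ = 35.99 m/s²; v = 3.34 mph = 1.493 m/s.
r = 0.06194 m
0.06194 m × (1 ft / 0.3048 m) = 0.2032 ft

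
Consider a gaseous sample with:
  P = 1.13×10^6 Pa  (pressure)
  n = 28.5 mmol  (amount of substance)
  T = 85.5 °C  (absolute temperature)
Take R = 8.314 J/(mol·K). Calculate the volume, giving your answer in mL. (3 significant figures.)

75.2 mL

From the ideal-gas law: V = nRT/P.
P = 1.13×10^6 Pa; n = 28.5 mmol = 0.02850 mol; T = 85.5 °C = 358.6 K; R = 8.314 J/(mol·K).
V = 7.521×10^-5 m³
7.521×10^-5 m³ × (1 mL / 1.000×10^-6 m³) = 75.21 mL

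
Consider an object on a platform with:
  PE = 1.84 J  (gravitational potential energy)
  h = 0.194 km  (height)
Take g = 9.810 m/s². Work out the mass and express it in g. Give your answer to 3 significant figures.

Rearranging PE = m·g·h for m: m = PE/(g·h).
PE = 1.84 J; h = 0.194 km = 194.0 m; g = 9.810 m/s².
m = 9.668×10^-4 kg
9.668×10^-4 kg × (1 g / 0.001000 kg) = 0.9668 g

0.967 g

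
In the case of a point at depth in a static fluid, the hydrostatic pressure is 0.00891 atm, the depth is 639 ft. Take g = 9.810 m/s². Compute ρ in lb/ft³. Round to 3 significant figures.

0.0295 lb/ft³

Rearranging P = ρ·g·h for ρ: ρ = P/(g·h).
P = 0.00891 atm = 902.8 Pa; h = 639 ft = 194.8 m; g = 9.810 m/s².
ρ = 0.4725 kg/m³
0.4725 kg/m³ × (1 lb/ft³ / 16.02 kg/m³) = 0.02950 lb/ft³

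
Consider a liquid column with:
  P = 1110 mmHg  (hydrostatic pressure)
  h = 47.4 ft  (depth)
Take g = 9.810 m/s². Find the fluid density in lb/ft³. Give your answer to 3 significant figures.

Solving P = ρ·g·h for ρ: ρ = P/(g·h).
P = 1110 mmHg = 1.480×10^5 Pa; h = 47.4 ft = 14.45 m; g = 9.810 m/s².
ρ = 1044 kg/m³
1044 kg/m³ × (1 lb/ft³ / 16.02 kg/m³) = 65.18 lb/ft³

65.2 lb/ft³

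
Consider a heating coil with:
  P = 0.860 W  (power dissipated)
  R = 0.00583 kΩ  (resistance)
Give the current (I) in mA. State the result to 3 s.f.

Rearranging P = I²R for I: I = √(P/R).
P = 0.860 W; R = 0.00583 kΩ = 5.830 Ω.
I = 0.3841 A
0.3841 A × (1 mA / 0.001000 A) = 384.1 mA

384 mA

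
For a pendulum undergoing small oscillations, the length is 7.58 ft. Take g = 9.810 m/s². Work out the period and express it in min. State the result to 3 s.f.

T is given directly by: T = 2π√(L/g).
L = 7.58 ft = 2.310 m; g = 9.810 m/s².
T = 3.049 s
3.049 s × (1 min / 60.00 s) = 0.05082 min

0.0508 min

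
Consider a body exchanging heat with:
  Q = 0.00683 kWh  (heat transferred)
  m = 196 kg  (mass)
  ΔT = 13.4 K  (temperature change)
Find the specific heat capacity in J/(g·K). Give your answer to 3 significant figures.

Rearranging Q = m·c·ΔT for c: c = Q/(m·ΔT).
Q = 0.00683 kWh = 24588 J; m = 196 kg; ΔT = 13.4 K.
c = 9.362 J/(kg·K)
9.362 J/(kg·K) × (1 J/(g·K) / 1000 J/(kg·K)) = 0.009362 J/(g·K)

0.00936 J/(g·K)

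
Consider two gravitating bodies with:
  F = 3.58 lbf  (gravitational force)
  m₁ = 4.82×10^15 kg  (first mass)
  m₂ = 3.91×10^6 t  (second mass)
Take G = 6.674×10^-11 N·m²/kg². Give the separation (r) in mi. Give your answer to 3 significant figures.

5520 mi

From Newton's law of gravitation: r = √(G·m₁m₂/F).
F = 3.58 lbf = 15.92 N; m₁ = 4.82×10^15 kg; m₂ = 3.91×10^6 t = 3.910×10^9 kg; G = 6.674×10^-11 N·m²/kg².
r = 8.887×10^6 m
8.887×10^6 m × (1 mi / 1609 m) = 5522 mi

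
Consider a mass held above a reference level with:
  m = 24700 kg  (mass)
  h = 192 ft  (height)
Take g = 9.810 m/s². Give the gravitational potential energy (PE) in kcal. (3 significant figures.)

3390 kcal

PE is given directly by: PE = mgh.
m = 24700 kg; h = 192 ft = 58.52 m; g = 9.810 m/s².
PE = 1.418×10^7 J
1.418×10^7 J × (1 kcal / 4184 J) = 3389 kcal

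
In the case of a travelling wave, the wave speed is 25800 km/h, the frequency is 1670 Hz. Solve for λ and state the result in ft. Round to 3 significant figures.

14.1 ft

Rearranging: λ = v/f.
v = 25800 km/h = 7167 m/s; f = 1670 Hz.
λ = 4.291 m
4.291 m × (1 ft / 0.3048 m) = 14.08 ft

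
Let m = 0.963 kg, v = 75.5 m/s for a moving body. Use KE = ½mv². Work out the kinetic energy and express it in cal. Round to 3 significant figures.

656 cal

KE is given directly by: KE = ½mv².
m = 0.963 kg; v = 75.5 m/s.
KE = 2745 J
2745 J × (1 cal / 4.184 J) = 656.0 cal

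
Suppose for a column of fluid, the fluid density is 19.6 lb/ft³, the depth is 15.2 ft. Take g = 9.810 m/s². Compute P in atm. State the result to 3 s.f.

Directly: P = ρgh.
ρ = 19.6 lb/ft³ = 314.0 kg/m³; h = 15.2 ft = 4.633 m; g = 9.810 m/s².
P = 14269 Pa
14269 Pa × (1 atm / 1.013×10^5 Pa) = 0.1408 atm

0.141 atm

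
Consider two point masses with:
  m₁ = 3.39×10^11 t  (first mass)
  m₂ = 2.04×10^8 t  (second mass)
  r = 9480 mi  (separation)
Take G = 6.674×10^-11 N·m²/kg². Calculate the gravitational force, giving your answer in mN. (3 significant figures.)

19800 mN

Directly: F = Gm₁m₂/r².
m₁ = 3.39×10^11 t = 3.390×10^14 kg; m₂ = 2.04×10^8 t = 2.040×10^11 kg; r = 9480 mi = 1.526×10^7 m; G = 6.674×10^-11 N·m²/kg².
F = 19.83 N  (the unit combination reduces to kg·m/s² = N)
19.83 N × (1 mN / 0.001000 N) = 19829 mN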